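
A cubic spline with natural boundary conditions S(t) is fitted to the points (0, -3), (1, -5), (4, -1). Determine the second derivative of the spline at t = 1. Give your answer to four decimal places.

2.5000

Put M_i = S'' at the i-th knot. Here h = (1, 3) and Δ = (-2, 4/3), so the interior equations h_(i-1)·M_(i-1) + 2(h_(i-1)+h_i)·M_i + h_i·M_(i+1) = 6(Δ_i − Δ_(i-1)) read
  1·M_0 + 8·M_1 + 3·M_2 = 6(Δ_1 - Δ_0) = 20
Natural end conditions: M_0 = M_2 = 0.
Solving: M_0 = 0, M_1 = 5/2, M_2 = 0.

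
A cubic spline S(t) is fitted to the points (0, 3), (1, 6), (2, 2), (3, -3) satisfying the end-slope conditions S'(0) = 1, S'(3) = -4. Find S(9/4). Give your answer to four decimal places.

0.5813

With σ_i denoting the second derivative at x_i, h_i = 1, 1, 1, and Δ_i = (y_(i+1) − y_i)/h_i = 3, -4, -5:
  1·σ_0 + 4·σ_1 + 1·σ_2 = 6(Δ_1 - Δ_0) = -42
  1·σ_1 + 4·σ_2 + 1·σ_3 = 6(Δ_2 - Δ_1) = -6
Clamped end conditions give two more equations: 2h_0·σ_0 + h_0·σ_1 = 6(Δ_0 - S'(0)) = 12 and h_2·σ_2 + 2h_2·σ_3 = 6(S'(3) - Δ_2) = 6.
Solving: σ_0 = 196/15, σ_1 = -212/15, σ_2 = 22/15, σ_3 = 34/15.
On [2, 3], S(t) = 2 - 88/15·(t - 2) + 11/15·(t - 2)² + 2/15·(t - 2)³.
With (t - 2) = 1/4: S(9/4) = 93/160.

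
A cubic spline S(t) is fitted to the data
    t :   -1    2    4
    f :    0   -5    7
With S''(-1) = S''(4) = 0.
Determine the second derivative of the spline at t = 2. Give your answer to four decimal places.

Write m_i for S''(x_i). With h_i = 3, 2 and divided differences Δ_i = -5/3, 6, the continuity of S' gives the tridiagonal system
  3·m_0 + 10·m_1 + 2·m_2 = 6(Δ_1 - Δ_0) = 46
Natural end conditions: m_0 = m_2 = 0.
Solving: m_0 = 0, m_1 = 23/5, m_2 = 0.

4.6000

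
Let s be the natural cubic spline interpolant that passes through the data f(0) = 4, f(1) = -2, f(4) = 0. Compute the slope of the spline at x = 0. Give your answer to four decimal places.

Write σ_i for s''(x_i). With h_i = 1, 3 and divided differences Δ_i = -6, 2/3, the continuity of s' gives the tridiagonal system
  1·σ_0 + 8·σ_1 + 3·σ_2 = 6(Δ_1 - Δ_0) = 40
Natural end conditions: σ_0 = σ_2 = 0.
Forward elimination and back-substitution give σ_0 = 0, σ_1 = 5, σ_2 = 0.
On [0, 1], s'(x) = b_0 + 2c_0·x + 3d_0·x² with b_0 = Δ_0 - h_0(2σ_0 + σ_1)/6 = -41/6, c_0 = σ_0/2 = 0, d_0 = (σ_1 - σ_0)/(6h_0) = 5/6. So s'(0) = -41/6.

-6.8333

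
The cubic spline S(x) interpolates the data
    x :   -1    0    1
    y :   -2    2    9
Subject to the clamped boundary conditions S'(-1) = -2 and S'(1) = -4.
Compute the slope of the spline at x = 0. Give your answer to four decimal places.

9.7500

Write σ_i for S''(x_i). With h_i = 1, 1 and divided differences Δ_i = 4, 7, the continuity of S' gives the tridiagonal system
  1·σ_0 + 4·σ_1 + 1·σ_2 = 6(Δ_1 - Δ_0) = 18
Clamped end conditions give two more equations: 2h_0·σ_0 + h_0·σ_1 = 6(Δ_0 - S'(-1)) = 36 and h_1·σ_1 + 2h_1·σ_2 = 6(S'(1) - Δ_1) = -66.
Solving: σ_0 = 25/2, σ_1 = 11, σ_2 = -77/2.
On [0, 1], S'(x) = b_1 + 2c_1·x + 3d_1·x² with b_1 = Δ_1 - h_1(2σ_1 + σ_2)/6 = 39/4, c_1 = σ_1/2 = 11/2, d_1 = (σ_2 - σ_1)/(6h_1) = -33/4. So S'(0) = 39/4.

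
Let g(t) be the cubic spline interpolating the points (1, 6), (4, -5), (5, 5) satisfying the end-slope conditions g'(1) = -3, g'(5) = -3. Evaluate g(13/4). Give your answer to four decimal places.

With M_i denoting the second derivative at x_i, h_i = 3, 1, and Δ_i = (y_(i+1) − y_i)/h_i = -11/3, 10:
  3·M_0 + 8·M_1 + 1·M_2 = 6(Δ_1 - Δ_0) = 82
Clamped end conditions give two more equations: 2h_0·M_0 + h_0·M_1 = 6(Δ_0 - g'(1)) = -4 and h_1·M_1 + 2h_1·M_2 = 6(g'(5) - Δ_1) = -78.
Solving: M_0 = -131/12, M_1 = 41/2, M_2 = -197/4.
On [1, 4], g(t) = 6 - 3·(t - 1) - 131/24·(t - 1)² + 377/216·(t - 1)³.
With (t - 1) = 9/4: g(13/4) = -4353/512.

-8.5020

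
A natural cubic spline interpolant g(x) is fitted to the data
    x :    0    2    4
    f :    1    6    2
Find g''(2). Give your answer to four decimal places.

-3.3750

Let m_i = g''(x_i). Step sizes h_i = 2, 2; slopes of the chords Δ_i = (y_(i+1) - y_i)/h_i = 5/2, -2.
  2·m_0 + 8·m_1 + 2·m_2 = 6(Δ_1 - Δ_0) = -27
Natural end conditions: m_0 = m_2 = 0.
Solving the tridiagonal system: m_0 = 0, m_1 = -27/8, m_2 = 0.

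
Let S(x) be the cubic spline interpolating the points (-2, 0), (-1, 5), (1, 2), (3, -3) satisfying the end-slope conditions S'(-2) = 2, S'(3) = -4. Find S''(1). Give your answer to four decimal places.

2.5435

With M_i denoting the second derivative at x_i, h_i = 1, 2, 2, and Δ_i = (y_(i+1) − y_i)/h_i = 5, -3/2, -5/2:
  1·M_0 + 6·M_1 + 2·M_2 = 6(Δ_1 - Δ_0) = -39
  2·M_1 + 8·M_2 + 2·M_3 = 6(Δ_2 - Δ_1) = -6
Clamped end conditions give two more equations: 2h_0·M_0 + h_0·M_1 = 6(Δ_0 - S'(-2)) = 18 and h_2·M_2 + 2h_2·M_3 = 6(S'(3) - Δ_2) = -9.
Solving: M_0 = 318/23, M_1 = -222/23, M_2 = 117/46, M_3 = -81/23.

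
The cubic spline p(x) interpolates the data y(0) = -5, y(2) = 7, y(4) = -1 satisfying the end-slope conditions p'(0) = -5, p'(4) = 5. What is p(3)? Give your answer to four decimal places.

2.1250

With M_i denoting the second derivative at x_i, h_i = 2, 2, and Δ_i = (y_(i+1) − y_i)/h_i = 6, -4:
  2·M_0 + 8·M_1 + 2·M_2 = 6(Δ_1 - Δ_0) = -60
Clamped end conditions give two more equations: 2h_0·M_0 + h_0·M_1 = 6(Δ_0 - p'(0)) = 66 and h_1·M_1 + 2h_1·M_2 = 6(p'(4) - Δ_1) = 54.
Forward elimination and back-substitution give M_0 = 53/2, M_1 = -20, M_2 = 47/2.
On [2, 4], p(x) = 7 + 3/2·(x - 2) - 10·(x - 2)² + 29/8·(x - 2)³.
With (x - 2) = 1: p(3) = 17/8.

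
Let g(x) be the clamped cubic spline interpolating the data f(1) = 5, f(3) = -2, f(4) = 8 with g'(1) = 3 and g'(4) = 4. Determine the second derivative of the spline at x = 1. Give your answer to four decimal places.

Write σ_i for g''(x_i). With h_i = 2, 1 and divided differences Δ_i = -7/2, 10, the continuity of g' gives the tridiagonal system
  2·σ_0 + 6·σ_1 + 1·σ_2 = 6(Δ_1 - Δ_0) = 81
Clamped end conditions give two more equations: 2h_0·σ_0 + h_0·σ_1 = 6(Δ_0 - g'(1)) = -39 and h_1·σ_1 + 2h_1·σ_2 = 6(g'(4) - Δ_1) = -36.
Solving the tridiagonal system: σ_0 = -275/12, σ_1 = 79/3, σ_2 = -187/6.

-22.9167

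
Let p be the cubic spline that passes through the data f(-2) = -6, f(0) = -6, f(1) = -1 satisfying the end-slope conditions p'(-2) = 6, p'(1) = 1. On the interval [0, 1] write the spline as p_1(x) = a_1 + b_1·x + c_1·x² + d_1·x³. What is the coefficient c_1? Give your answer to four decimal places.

6.6667

Let M_i = p''(x_i). Step sizes h_i = 2, 1; slopes of the chords Δ_i = (y_(i+1) - y_i)/h_i = 0, 5.
  2·M_0 + 6·M_1 + 1·M_2 = 6(Δ_1 - Δ_0) = 30
Clamped end conditions give two more equations: 2h_0·M_0 + h_0·M_1 = 6(Δ_0 - p'(-2)) = -36 and h_1·M_1 + 2h_1·M_2 = 6(p'(1) - Δ_1) = -24.
Hence M_0 = -47/3, M_1 = 40/3, M_2 = -56/3.
On [0, 1], with p_1(x) = a_1 + b_1·x + c_1·x² + d_1·x³: c_1 = M_1/2 = 20/3, d_1 = (M_2 - M_1)/(6h_1) = -16/3, b_1 = Δ_1 - h_1(2M_1 + M_2)/6 = 11/3.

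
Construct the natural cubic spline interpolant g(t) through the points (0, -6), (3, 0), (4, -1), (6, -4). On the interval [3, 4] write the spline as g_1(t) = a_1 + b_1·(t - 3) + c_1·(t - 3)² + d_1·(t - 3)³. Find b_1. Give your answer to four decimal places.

Put M_i = g'' at the i-th knot. Here h = (3, 1, 2) and Δ = (2, -1, -3/2), so the interior equations h_(i-1)·M_(i-1) + 2(h_(i-1)+h_i)·M_i + h_i·M_(i+1) = 6(Δ_i − Δ_(i-1)) read
  3·M_0 + 8·M_1 + 1·M_2 = 6(Δ_1 - Δ_0) = -18
  1·M_1 + 6·M_2 + 2·M_3 = 6(Δ_2 - Δ_1) = -3
Natural end conditions: M_0 = M_3 = 0.
Solving the tridiagonal system: M_0 = 0, M_1 = -105/47, M_2 = -6/47, M_3 = 0.
On [3, 4], with g_1(t) = a_1 + b_1·(t - 3) + c_1·(t - 3)² + d_1·(t - 3)³: c_1 = M_1/2 = -105/94, d_1 = (M_2 - M_1)/(6h_1) = 33/94, b_1 = Δ_1 - h_1(2M_1 + M_2)/6 = -11/47.

-0.2340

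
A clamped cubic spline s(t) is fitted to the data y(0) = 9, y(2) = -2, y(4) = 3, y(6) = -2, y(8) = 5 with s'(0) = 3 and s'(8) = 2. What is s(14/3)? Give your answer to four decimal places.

Write m_i for s''(x_i). With h_i = 2, 2, 2, 2 and divided differences Δ_i = -11/2, 5/2, -5/2, 7/2, the continuity of s' gives the tridiagonal system
  2·m_0 + 8·m_1 + 2·m_2 = 6(Δ_1 - Δ_0) = 48
  2·m_1 + 8·m_2 + 2·m_3 = 6(Δ_2 - Δ_1) = -30
  2·m_2 + 8·m_3 + 2·m_4 = 6(Δ_3 - Δ_2) = 36
Clamped end conditions give two more equations: 2h_0·m_0 + h_0·m_1 = 6(Δ_0 - s'(0)) = -51 and h_3·m_3 + 2h_3·m_4 = 6(s'(8) - Δ_3) = -9.
Solving: m_0 = -1081/56, m_1 = 367/28, m_2 = -73/8, m_3 = 235/28, m_4 = -361/56.
On [4, 6], s(t) = 3 + 11/14·(t - 4) - 73/16·(t - 4)² + 327/224·(t - 4)³.
With (t - 4) = 2/3: s(14/3) = 27/14.

1.9286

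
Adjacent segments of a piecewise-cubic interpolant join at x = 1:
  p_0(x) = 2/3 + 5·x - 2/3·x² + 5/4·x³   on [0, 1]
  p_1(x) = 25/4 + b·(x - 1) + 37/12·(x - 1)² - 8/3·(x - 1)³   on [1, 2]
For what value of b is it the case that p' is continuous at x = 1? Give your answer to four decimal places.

7.4167

p_0'(x) = 5 - 4/3·x + 15/4·x², so p_0'(1) = 89/12. On the right, p_1'(1) = b, so b = 89/12.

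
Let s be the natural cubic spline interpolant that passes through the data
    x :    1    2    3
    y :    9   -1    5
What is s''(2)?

24

Write σ_i for s''(x_i). With h_i = 1, 1 and divided differences Δ_i = -10, 6, the continuity of s' gives the tridiagonal system
  1·σ_0 + 4·σ_1 + 1·σ_2 = 6(Δ_1 - Δ_0) = 96
Natural end conditions: σ_0 = σ_2 = 0.
Solving: σ_0 = 0, σ_1 = 24, σ_2 = 0.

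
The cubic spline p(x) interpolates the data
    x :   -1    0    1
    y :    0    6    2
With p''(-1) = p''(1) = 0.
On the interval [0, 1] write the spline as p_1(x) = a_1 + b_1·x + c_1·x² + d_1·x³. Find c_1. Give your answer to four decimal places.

-7.5000

With σ_i denoting the second derivative at x_i, h_i = 1, 1, and Δ_i = (y_(i+1) − y_i)/h_i = 6, -4:
  1·σ_0 + 4·σ_1 + 1·σ_2 = 6(Δ_1 - Δ_0) = -60
Natural end conditions: σ_0 = σ_2 = 0.
Forward elimination and back-substitution give σ_0 = 0, σ_1 = -15, σ_2 = 0.
On [0, 1], with p_1(x) = a_1 + b_1·x + c_1·x² + d_1·x³: c_1 = σ_1/2 = -15/2, d_1 = (σ_2 - σ_1)/(6h_1) = 5/2, b_1 = Δ_1 - h_1(2σ_1 + σ_2)/6 = 1.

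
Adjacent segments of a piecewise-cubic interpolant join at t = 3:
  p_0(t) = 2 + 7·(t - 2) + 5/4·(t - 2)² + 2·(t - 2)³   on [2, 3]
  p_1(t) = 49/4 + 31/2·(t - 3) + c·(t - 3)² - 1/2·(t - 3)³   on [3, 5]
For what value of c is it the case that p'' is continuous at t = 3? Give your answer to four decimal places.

7.2500

p_0''(t) = 5/2 + 12·(t - 2), so p_0''(3) = 29/2. On the right, p_1''(3) = 2c, so c = 29/4.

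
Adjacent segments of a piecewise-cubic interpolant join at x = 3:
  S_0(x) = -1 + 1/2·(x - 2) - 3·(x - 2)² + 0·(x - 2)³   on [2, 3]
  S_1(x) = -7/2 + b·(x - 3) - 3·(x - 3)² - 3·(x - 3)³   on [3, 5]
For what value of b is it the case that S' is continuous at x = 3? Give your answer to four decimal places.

-5.5000

S_0'(x) = 1/2 - 6·(x - 2) + 0·(x - 2)², so S_0'(3) = -11/2. On the right, S_1'(3) = b, so b = -11/2.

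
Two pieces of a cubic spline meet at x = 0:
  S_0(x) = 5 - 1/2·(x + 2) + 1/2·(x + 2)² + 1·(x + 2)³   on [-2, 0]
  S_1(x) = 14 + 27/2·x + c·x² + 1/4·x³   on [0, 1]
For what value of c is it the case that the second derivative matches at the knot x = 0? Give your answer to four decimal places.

S_0''(x) = 1 + 6·(x + 2), so S_0''(0) = 13. On the right, S_1''(0) = 2c, so c = 13/2.

6.5000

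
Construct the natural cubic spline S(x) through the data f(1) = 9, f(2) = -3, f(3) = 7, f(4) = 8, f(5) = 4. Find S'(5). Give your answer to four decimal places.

Put m_i = S'' at the i-th knot. Here h = (1, 1, 1, 1) and Δ = (-12, 10, 1, -4), so the interior equations h_(i-1)·m_(i-1) + 2(h_(i-1)+h_i)·m_i + h_i·m_(i+1) = 6(Δ_i − Δ_(i-1)) read
  1·m_0 + 4·m_1 + 1·m_2 = 6(Δ_1 - Δ_0) = 132
  1·m_1 + 4·m_2 + 1·m_3 = 6(Δ_2 - Δ_1) = -54
  1·m_2 + 4·m_3 + 1·m_4 = 6(Δ_3 - Δ_2) = -30
Natural end conditions: m_0 = m_4 = 0.
Solving: m_0 = 0, m_1 = 1083/28, m_2 = -159/7, m_3 = -51/28, m_4 = 0.
On [4, 5], S'(x) = b_3 + 2c_3·(x - 4) + 3d_3·(x - 4)² with b_3 = Δ_3 - h_3(2m_3 + m_4)/6 = -95/28, c_3 = m_3/2 = -51/56, d_3 = (m_4 - m_3)/(6h_3) = 17/56. So S'(5) = -241/56.

-4.3036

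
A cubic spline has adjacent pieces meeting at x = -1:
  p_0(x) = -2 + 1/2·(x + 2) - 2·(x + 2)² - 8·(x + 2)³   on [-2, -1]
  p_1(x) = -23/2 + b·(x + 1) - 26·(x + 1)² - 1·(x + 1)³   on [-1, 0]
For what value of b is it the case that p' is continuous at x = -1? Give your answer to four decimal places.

-27.5000

p_0'(x) = 1/2 - 4·(x + 2) - 24·(x + 2)², so p_0'(-1) = -55/2. On the right, p_1'(-1) = b, so b = -55/2.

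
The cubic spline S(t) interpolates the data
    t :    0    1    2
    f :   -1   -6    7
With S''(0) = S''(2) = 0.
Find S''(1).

27

With M_i denoting the second derivative at x_i, h_i = 1, 1, and Δ_i = (y_(i+1) − y_i)/h_i = -5, 13:
  1·M_0 + 4·M_1 + 1·M_2 = 6(Δ_1 - Δ_0) = 108
Natural end conditions: M_0 = M_2 = 0.
Hence M_0 = 0, M_1 = 27, M_2 = 0.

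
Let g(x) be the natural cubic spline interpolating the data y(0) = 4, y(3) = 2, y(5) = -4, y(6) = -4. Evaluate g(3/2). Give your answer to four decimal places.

Let M_i = g''(x_i). Step sizes h_i = 3, 2, 1; slopes of the chords Δ_i = (y_(i+1) - y_i)/h_i = -2/3, -3, 0.
  3·M_0 + 10·M_1 + 2·M_2 = 6(Δ_1 - Δ_0) = -14
  2·M_1 + 6·M_2 + 1·M_3 = 6(Δ_2 - Δ_1) = 18
Natural end conditions: M_0 = M_3 = 0.
Solving the tridiagonal system: M_0 = 0, M_1 = -15/7, M_2 = 26/7, M_3 = 0.
On [0, 3], g(x) = 4 + 17/42·x + 0·x² - 5/42·x³.
With x = 3/2: g(3/2) = 471/112.

4.2054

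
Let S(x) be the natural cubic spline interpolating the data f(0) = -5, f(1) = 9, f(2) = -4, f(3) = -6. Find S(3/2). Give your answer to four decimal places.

3.7000

With M_i denoting the second derivative at x_i, h_i = 1, 1, 1, and Δ_i = (y_(i+1) − y_i)/h_i = 14, -13, -2:
  1·M_0 + 4·M_1 + 1·M_2 = 6(Δ_1 - Δ_0) = -162
  1·M_1 + 4·M_2 + 1·M_3 = 6(Δ_2 - Δ_1) = 66
Natural end conditions: M_0 = M_3 = 0.
Forward elimination and back-substitution give M_0 = 0, M_1 = -238/5, M_2 = 142/5, M_3 = 0.
On [1, 2], S(x) = 9 - 28/15·(x - 1) - 119/5·(x - 1)² + 38/3·(x - 1)³.
With (x - 1) = 1/2: S(3/2) = 37/10.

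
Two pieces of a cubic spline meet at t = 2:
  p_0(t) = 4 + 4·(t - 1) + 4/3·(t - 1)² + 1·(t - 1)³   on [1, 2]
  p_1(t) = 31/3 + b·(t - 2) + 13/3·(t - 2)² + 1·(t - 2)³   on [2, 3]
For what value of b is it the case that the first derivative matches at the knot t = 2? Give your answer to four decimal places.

p_0'(t) = 4 + 8/3·(t - 1) + 3·(t - 1)², so p_0'(2) = 29/3. On the right, p_1'(2) = b, so b = 29/3.

9.6667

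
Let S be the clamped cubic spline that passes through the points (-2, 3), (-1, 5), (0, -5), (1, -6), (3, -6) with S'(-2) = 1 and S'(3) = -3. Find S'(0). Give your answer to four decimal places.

-7.6829

Write σ_i for S''(x_i). With h_i = 1, 1, 1, 2 and divided differences Δ_i = 2, -10, -1, 0, the continuity of S' gives the tridiagonal system
  1·σ_0 + 4·σ_1 + 1·σ_2 = 6(Δ_1 - Δ_0) = -72
  1·σ_1 + 4·σ_2 + 1·σ_3 = 6(Δ_2 - Δ_1) = 54
  1·σ_2 + 6·σ_3 + 2·σ_4 = 6(Δ_3 - Δ_2) = 6
Clamped end conditions give two more equations: 2h_0·σ_0 + h_0·σ_1 = 6(Δ_0 - S'(-2)) = 6 and h_3·σ_3 + 2h_3·σ_4 = 6(S'(3) - Δ_3) = -18.
Solving the tridiagonal system: σ_0 = 683/41, σ_1 = -1120/41, σ_2 = 845/41, σ_3 = -46/41, σ_4 = -323/82.
On [0, 1], S'(x) = b_2 + 2c_2·x + 3d_2·x² with b_2 = Δ_2 - h_2(2σ_2 + σ_3)/6 = -315/41, c_2 = σ_2/2 = 845/82, d_2 = (σ_3 - σ_2)/(6h_2) = -297/82. So S'(0) = -315/41.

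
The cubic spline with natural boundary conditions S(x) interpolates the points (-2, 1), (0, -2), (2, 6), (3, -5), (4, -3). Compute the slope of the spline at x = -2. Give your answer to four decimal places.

With σ_i denoting the second derivative at x_i, h_i = 2, 2, 1, 1, and Δ_i = (y_(i+1) − y_i)/h_i = -3/2, 4, -11, 2:
  2·σ_0 + 8·σ_1 + 2·σ_2 = 6(Δ_1 - Δ_0) = 33
  2·σ_1 + 6·σ_2 + 1·σ_3 = 6(Δ_2 - Δ_1) = -90
  1·σ_2 + 4·σ_3 + 1·σ_4 = 6(Δ_3 - Δ_2) = 78
Natural end conditions: σ_0 = σ_4 = 0.
Forward elimination and back-substitution give σ_0 = 0, σ_1 = 545/56, σ_2 = -157/7, σ_3 = 703/28, σ_4 = 0.
On [-2, 0], S'(x) = b_0 + 2c_0·(x + 2) + 3d_0·(x + 2)² with b_0 = Δ_0 - h_0(2σ_0 + σ_1)/6 = -797/168, c_0 = σ_0/2 = 0, d_0 = (σ_1 - σ_0)/(6h_0) = 545/672. So S'(-2) = -797/168.

-4.7440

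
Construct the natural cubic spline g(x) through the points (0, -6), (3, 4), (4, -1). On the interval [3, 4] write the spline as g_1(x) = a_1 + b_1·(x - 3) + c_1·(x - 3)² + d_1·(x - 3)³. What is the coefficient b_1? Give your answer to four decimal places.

Let M_i = g''(x_i). Step sizes h_i = 3, 1; slopes of the chords Δ_i = (y_(i+1) - y_i)/h_i = 10/3, -5.
  3·M_0 + 8·M_1 + 1·M_2 = 6(Δ_1 - Δ_0) = -50
Natural end conditions: M_0 = M_2 = 0.
Solving: M_0 = 0, M_1 = -25/4, M_2 = 0.
On [3, 4], with g_1(x) = a_1 + b_1·(x - 3) + c_1·(x - 3)² + d_1·(x - 3)³: c_1 = M_1/2 = -25/8, d_1 = (M_2 - M_1)/(6h_1) = 25/24, b_1 = Δ_1 - h_1(2M_1 + M_2)/6 = -35/12.

-2.9167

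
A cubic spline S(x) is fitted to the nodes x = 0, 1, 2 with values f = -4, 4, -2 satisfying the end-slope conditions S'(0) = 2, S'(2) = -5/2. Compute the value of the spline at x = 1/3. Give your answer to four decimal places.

-1.7500

Put M_i = S'' at the i-th knot. Here h = (1, 1) and Δ = (8, -6), so the interior equations h_(i-1)·M_(i-1) + 2(h_(i-1)+h_i)·M_i + h_i·M_(i+1) = 6(Δ_i − Δ_(i-1)) read
  1·M_0 + 4·M_1 + 1·M_2 = 6(Δ_1 - Δ_0) = -84
Clamped end conditions give two more equations: 2h_0·M_0 + h_0·M_1 = 6(Δ_0 - S'(0)) = 36 and h_1·M_1 + 2h_1·M_2 = 6(S'(2) - Δ_1) = 21.
Forward elimination and back-substitution give M_0 = 147/4, M_1 = -75/2, M_2 = 117/4.
On [0, 1], S(x) = -4 + 2·x + 147/8·x² - 99/8·x³.
With x = 1/3: S(1/3) = -7/4.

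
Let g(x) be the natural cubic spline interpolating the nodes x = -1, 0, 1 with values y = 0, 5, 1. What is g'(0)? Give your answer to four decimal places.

With m_i denoting the second derivative at x_i, h_i = 1, 1, and Δ_i = (y_(i+1) − y_i)/h_i = 5, -4:
  1·m_0 + 4·m_1 + 1·m_2 = 6(Δ_1 - Δ_0) = -54
Natural end conditions: m_0 = m_2 = 0.
Solving the tridiagonal system: m_0 = 0, m_1 = -27/2, m_2 = 0.
On [0, 1], g'(x) = b_1 + 2c_1·x + 3d_1·x² with b_1 = Δ_1 - h_1(2m_1 + m_2)/6 = 1/2, c_1 = m_1/2 = -27/4, d_1 = (m_2 - m_1)/(6h_1) = 9/4. So g'(0) = 1/2.

0.5000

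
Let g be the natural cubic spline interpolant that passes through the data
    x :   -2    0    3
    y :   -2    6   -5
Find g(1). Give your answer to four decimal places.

4.8889

Write M_i for g''(x_i). With h_i = 2, 3 and divided differences Δ_i = 4, -11/3, the continuity of g' gives the tridiagonal system
  2·M_0 + 10·M_1 + 3·M_2 = 6(Δ_1 - Δ_0) = -46
Natural end conditions: M_0 = M_2 = 0.
Hence M_0 = 0, M_1 = -23/5, M_2 = 0.
On [0, 3], g(x) = 6 + 14/15·x - 23/10·x² + 23/90·x³.
With x = 1: g(1) = 44/9.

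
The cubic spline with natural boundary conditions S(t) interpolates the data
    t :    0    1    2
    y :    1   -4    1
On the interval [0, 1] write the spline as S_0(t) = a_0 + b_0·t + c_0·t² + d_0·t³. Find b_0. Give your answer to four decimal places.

Let m_i = S''(x_i). Step sizes h_i = 1, 1; slopes of the chords Δ_i = (y_(i+1) - y_i)/h_i = -5, 5.
  1·m_0 + 4·m_1 + 1·m_2 = 6(Δ_1 - Δ_0) = 60
Natural end conditions: m_0 = m_2 = 0.
Solving the tridiagonal system: m_0 = 0, m_1 = 15, m_2 = 0.
On [0, 1], with S_0(t) = a_0 + b_0·t + c_0·t² + d_0·t³: c_0 = m_0/2 = 0, d_0 = (m_1 - m_0)/(6h_0) = 5/2, b_0 = Δ_0 - h_0(2m_0 + m_1)/6 = -15/2.

-7.5000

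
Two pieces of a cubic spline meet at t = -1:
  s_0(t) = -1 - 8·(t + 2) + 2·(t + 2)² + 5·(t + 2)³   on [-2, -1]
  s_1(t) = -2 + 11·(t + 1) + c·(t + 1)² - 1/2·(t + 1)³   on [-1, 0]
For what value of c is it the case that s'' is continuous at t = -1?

s_0''(t) = 4 + 30·(t + 2), so s_0''(-1) = 34. On the right, s_1''(-1) = 2c, so c = 17.

17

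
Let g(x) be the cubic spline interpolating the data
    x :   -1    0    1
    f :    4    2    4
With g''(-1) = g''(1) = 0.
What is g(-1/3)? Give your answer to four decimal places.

Put m_i = g'' at the i-th knot. Here h = (1, 1) and Δ = (-2, 2), so the interior equations h_(i-1)·m_(i-1) + 2(h_(i-1)+h_i)·m_i + h_i·m_(i+1) = 6(Δ_i − Δ_(i-1)) read
  1·m_0 + 4·m_1 + 1·m_2 = 6(Δ_1 - Δ_0) = 24
Natural end conditions: m_0 = m_2 = 0.
Hence m_0 = 0, m_1 = 6, m_2 = 0.
On [-1, 0], g(x) = 4 - 3·(x + 1) + 0·(x + 1)² + 1·(x + 1)³.
With (x + 1) = 2/3: g(-1/3) = 62/27.

2.2963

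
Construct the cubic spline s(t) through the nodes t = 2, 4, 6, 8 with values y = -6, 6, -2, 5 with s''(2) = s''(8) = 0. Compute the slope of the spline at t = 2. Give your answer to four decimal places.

Let σ_i = s''(x_i). Step sizes h_i = 2, 2, 2; slopes of the chords Δ_i = (y_(i+1) - y_i)/h_i = 6, -4, 7/2.
  2·σ_0 + 8·σ_1 + 2·σ_2 = 6(Δ_1 - Δ_0) = -60
  2·σ_1 + 8·σ_2 + 2·σ_3 = 6(Δ_2 - Δ_1) = 45
Natural end conditions: σ_0 = σ_3 = 0.
Solving: σ_0 = 0, σ_1 = -19/2, σ_2 = 8, σ_3 = 0.
On [2, 4], s'(t) = b_0 + 2c_0·(t - 2) + 3d_0·(t - 2)² with b_0 = Δ_0 - h_0(2σ_0 + σ_1)/6 = 55/6, c_0 = σ_0/2 = 0, d_0 = (σ_1 - σ_0)/(6h_0) = -19/24. So s'(2) = 55/6.

9.1667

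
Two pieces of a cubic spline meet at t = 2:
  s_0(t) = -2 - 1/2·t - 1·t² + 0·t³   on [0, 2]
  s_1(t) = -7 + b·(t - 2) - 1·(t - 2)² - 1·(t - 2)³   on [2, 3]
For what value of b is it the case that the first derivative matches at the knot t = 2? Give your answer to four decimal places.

-4.5000

s_0'(t) = -1/2 - 2·t + 0·t², so s_0'(2) = -9/2. On the right, s_1'(2) = b, so b = -9/2.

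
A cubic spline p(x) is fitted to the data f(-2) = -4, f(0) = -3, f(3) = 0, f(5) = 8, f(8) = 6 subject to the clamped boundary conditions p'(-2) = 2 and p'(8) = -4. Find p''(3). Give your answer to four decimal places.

2.3138

Write M_i for p''(x_i). With h_i = 2, 3, 2, 3 and divided differences Δ_i = 1/2, 1, 4, -2/3, the continuity of p' gives the tridiagonal system
  2·M_0 + 10·M_1 + 3·M_2 = 6(Δ_1 - Δ_0) = 3
  3·M_1 + 10·M_2 + 2·M_3 = 6(Δ_2 - Δ_1) = 18
  2·M_2 + 10·M_3 + 3·M_4 = 6(Δ_3 - Δ_2) = -28
Clamped end conditions give two more equations: 2h_0·M_0 + h_0·M_1 = 6(Δ_0 - p'(-2)) = -9 and h_3·M_3 + 2h_3·M_4 = 6(p'(8) - Δ_3) = -20.
Solving the tridiagonal system: M_0 = -1323/580, M_1 = 9/145, M_2 = 671/290, M_3 = -386/145, M_4 = -871/435.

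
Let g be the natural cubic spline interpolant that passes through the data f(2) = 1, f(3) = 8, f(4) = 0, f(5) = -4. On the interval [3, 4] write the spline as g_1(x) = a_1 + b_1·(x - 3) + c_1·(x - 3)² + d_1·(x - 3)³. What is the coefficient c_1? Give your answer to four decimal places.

-12.8000

Write m_i for g''(x_i). With h_i = 1, 1, 1 and divided differences Δ_i = 7, -8, -4, the continuity of g' gives the tridiagonal system
  1·m_0 + 4·m_1 + 1·m_2 = 6(Δ_1 - Δ_0) = -90
  1·m_1 + 4·m_2 + 1·m_3 = 6(Δ_2 - Δ_1) = 24
Natural end conditions: m_0 = m_3 = 0.
Solving: m_0 = 0, m_1 = -128/5, m_2 = 62/5, m_3 = 0.
On [3, 4], with g_1(x) = a_1 + b_1·(x - 3) + c_1·(x - 3)² + d_1·(x - 3)³: c_1 = m_1/2 = -64/5, d_1 = (m_2 - m_1)/(6h_1) = 19/3, b_1 = Δ_1 - h_1(2m_1 + m_2)/6 = -23/15.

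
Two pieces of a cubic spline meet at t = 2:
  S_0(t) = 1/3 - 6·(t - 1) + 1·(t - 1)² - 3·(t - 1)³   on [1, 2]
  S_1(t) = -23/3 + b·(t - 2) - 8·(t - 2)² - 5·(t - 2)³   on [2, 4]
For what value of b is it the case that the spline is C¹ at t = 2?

S_0'(t) = -6 + 2·(t - 1) - 9·(t - 1)², so S_0'(2) = -13. On the right, S_1'(2) = b, so b = -13.

-13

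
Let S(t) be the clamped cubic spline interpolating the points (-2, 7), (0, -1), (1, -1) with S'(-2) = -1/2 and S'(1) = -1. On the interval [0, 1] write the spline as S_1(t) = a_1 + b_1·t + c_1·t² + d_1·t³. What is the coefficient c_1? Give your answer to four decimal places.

With M_i denoting the second derivative at x_i, h_i = 2, 1, and Δ_i = (y_(i+1) − y_i)/h_i = -4, 0:
  2·M_0 + 6·M_1 + 1·M_2 = 6(Δ_1 - Δ_0) = 24
Clamped end conditions give two more equations: 2h_0·M_0 + h_0·M_1 = 6(Δ_0 - S'(-2)) = -21 and h_1·M_1 + 2h_1·M_2 = 6(S'(1) - Δ_1) = -6.
Hence M_0 = -113/12, M_1 = 25/3, M_2 = -43/6.
On [0, 1], with S_1(t) = a_1 + b_1·t + c_1·t² + d_1·t³: c_1 = M_1/2 = 25/6, d_1 = (M_2 - M_1)/(6h_1) = -31/12, b_1 = Δ_1 - h_1(2M_1 + M_2)/6 = -19/12.

4.1667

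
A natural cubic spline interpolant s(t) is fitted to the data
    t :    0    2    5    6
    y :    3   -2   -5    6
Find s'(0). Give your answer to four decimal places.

-1.8239

Write m_i for s''(x_i). With h_i = 2, 3, 1 and divided differences Δ_i = -5/2, -1, 11, the continuity of s' gives the tridiagonal system
  2·m_0 + 10·m_1 + 3·m_2 = 6(Δ_1 - Δ_0) = 9
  3·m_1 + 8·m_2 + 1·m_3 = 6(Δ_2 - Δ_1) = 72
Natural end conditions: m_0 = m_3 = 0.
Solving: m_0 = 0, m_1 = -144/71, m_2 = 693/71, m_3 = 0.
On [0, 2], s'(t) = b_0 + 2c_0·t + 3d_0·t² with b_0 = Δ_0 - h_0(2m_0 + m_1)/6 = -259/142, c_0 = m_0/2 = 0, d_0 = (m_1 - m_0)/(6h_0) = -12/71. So s'(0) = -259/142.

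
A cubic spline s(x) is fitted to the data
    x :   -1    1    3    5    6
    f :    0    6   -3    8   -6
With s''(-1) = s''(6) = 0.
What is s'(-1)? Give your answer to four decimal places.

With σ_i denoting the second derivative at x_i, h_i = 2, 2, 2, 1, and Δ_i = (y_(i+1) − y_i)/h_i = 3, -9/2, 11/2, -14:
  2·σ_0 + 8·σ_1 + 2·σ_2 = 6(Δ_1 - Δ_0) = -45
  2·σ_1 + 8·σ_2 + 2·σ_3 = 6(Δ_2 - Δ_1) = 60
  2·σ_2 + 6·σ_3 + 1·σ_4 = 6(Δ_3 - Δ_2) = -117
Natural end conditions: σ_0 = σ_4 = 0.
Solving: σ_0 = 0, σ_1 = -396/41, σ_2 = 1323/82, σ_3 = -1020/41, σ_4 = 0.
On [-1, 1], s'(x) = b_0 + 2c_0·(x + 1) + 3d_0·(x + 1)² with b_0 = Δ_0 - h_0(2σ_0 + σ_1)/6 = 255/41, c_0 = σ_0/2 = 0, d_0 = (σ_1 - σ_0)/(6h_0) = -33/41. So s'(-1) = 255/41.

6.2195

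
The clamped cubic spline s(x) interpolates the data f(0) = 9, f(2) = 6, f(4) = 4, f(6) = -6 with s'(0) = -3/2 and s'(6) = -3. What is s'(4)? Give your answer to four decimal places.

-3.6000

Write M_i for s''(x_i). With h_i = 2, 2, 2 and divided differences Δ_i = -3/2, -1, -5, the continuity of s' gives the tridiagonal system
  2·M_0 + 8·M_1 + 2·M_2 = 6(Δ_1 - Δ_0) = 3
  2·M_1 + 8·M_2 + 2·M_3 = 6(Δ_2 - Δ_1) = -24
Clamped end conditions give two more equations: 2h_0·M_0 + h_0·M_1 = 6(Δ_0 - s'(0)) = 0 and h_2·M_2 + 2h_2·M_3 = 6(s'(6) - Δ_2) = 12.
Forward elimination and back-substitution give M_0 = -9/10, M_1 = 9/5, M_2 = -24/5, M_3 = 27/5.
On [4, 6], s'(x) = b_2 + 2c_2·(x - 4) + 3d_2·(x - 4)² with b_2 = Δ_2 - h_2(2M_2 + M_3)/6 = -18/5, c_2 = M_2/2 = -12/5, d_2 = (M_3 - M_2)/(6h_2) = 17/20. So s'(4) = -18/5.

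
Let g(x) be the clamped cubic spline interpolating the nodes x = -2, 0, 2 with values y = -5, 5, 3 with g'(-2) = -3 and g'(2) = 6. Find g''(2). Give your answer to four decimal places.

17.2500

Put σ_i = g'' at the i-th knot. Here h = (2, 2) and Δ = (5, -1), so the interior equations h_(i-1)·σ_(i-1) + 2(h_(i-1)+h_i)·σ_i + h_i·σ_(i+1) = 6(Δ_i − Δ_(i-1)) read
  2·σ_0 + 8·σ_1 + 2·σ_2 = 6(Δ_1 - Δ_0) = -36
Clamped end conditions give two more equations: 2h_0·σ_0 + h_0·σ_1 = 6(Δ_0 - g'(-2)) = 48 and h_1·σ_1 + 2h_1·σ_2 = 6(g'(2) - Δ_1) = 42.
Solving: σ_0 = 75/4, σ_1 = -27/2, σ_2 = 69/4.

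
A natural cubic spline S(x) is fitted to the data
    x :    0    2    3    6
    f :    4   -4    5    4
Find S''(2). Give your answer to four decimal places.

14.4681

Put M_i = S'' at the i-th knot. Here h = (2, 1, 3) and Δ = (-4, 9, -1/3), so the interior equations h_(i-1)·M_(i-1) + 2(h_(i-1)+h_i)·M_i + h_i·M_(i+1) = 6(Δ_i − Δ_(i-1)) read
  2·M_0 + 6·M_1 + 1·M_2 = 6(Δ_1 - Δ_0) = 78
  1·M_1 + 8·M_2 + 3·M_3 = 6(Δ_2 - Δ_1) = -56
Natural end conditions: M_0 = M_3 = 0.
Hence M_0 = 0, M_1 = 680/47, M_2 = -414/47, M_3 = 0.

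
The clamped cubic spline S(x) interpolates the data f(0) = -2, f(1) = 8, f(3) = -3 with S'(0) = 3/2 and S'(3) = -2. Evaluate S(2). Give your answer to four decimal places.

With σ_i denoting the second derivative at x_i, h_i = 1, 2, and Δ_i = (y_(i+1) − y_i)/h_i = 10, -11/2:
  1·σ_0 + 6·σ_1 + 2·σ_2 = 6(Δ_1 - Δ_0) = -93
Clamped end conditions give two more equations: 2h_0·σ_0 + h_0·σ_1 = 6(Δ_0 - S'(0)) = 51 and h_1·σ_1 + 2h_1·σ_2 = 6(S'(3) - Δ_1) = 21.
Solving: σ_0 = 239/6, σ_1 = -86/3, σ_2 = 235/12.
On [1, 3], S(x) = 8 + 85/12·(x - 1) - 43/3·(x - 1)² + 193/48·(x - 1)³.
With (x - 1) = 1: S(2) = 229/48.

4.7708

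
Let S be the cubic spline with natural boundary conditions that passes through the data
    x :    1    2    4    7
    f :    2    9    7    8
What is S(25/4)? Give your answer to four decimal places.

With M_i denoting the second derivative at x_i, h_i = 1, 2, 3, and Δ_i = (y_(i+1) − y_i)/h_i = 7, -1, 1/3:
  1·M_0 + 6·M_1 + 2·M_2 = 6(Δ_1 - Δ_0) = -48
  2·M_1 + 10·M_2 + 3·M_3 = 6(Δ_2 - Δ_1) = 8
Natural end conditions: M_0 = M_3 = 0.
Hence M_0 = 0, M_1 = -62/7, M_2 = 18/7, M_3 = 0.
On [4, 7], S(x) = 7 - 47/21·(x - 4) + 9/7·(x - 4)² - 1/7·(x - 4)³.
With (x - 4) = 9/4: S(25/4) = 3067/448.

6.8460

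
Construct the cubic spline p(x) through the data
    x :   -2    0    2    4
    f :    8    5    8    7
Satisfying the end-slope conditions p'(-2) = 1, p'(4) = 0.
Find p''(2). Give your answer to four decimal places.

-3.2333

Write M_i for p''(x_i). With h_i = 2, 2, 2 and divided differences Δ_i = -3/2, 3/2, -1/2, the continuity of p' gives the tridiagonal system
  2·M_0 + 8·M_1 + 2·M_2 = 6(Δ_1 - Δ_0) = 18
  2·M_1 + 8·M_2 + 2·M_3 = 6(Δ_2 - Δ_1) = -12
Clamped end conditions give two more equations: 2h_0·M_0 + h_0·M_1 = 6(Δ_0 - p'(-2)) = -15 and h_2·M_2 + 2h_2·M_3 = 6(p'(4) - Δ_2) = 3.
Solving: M_0 = -181/30, M_1 = 137/30, M_2 = -97/30, M_3 = 71/30.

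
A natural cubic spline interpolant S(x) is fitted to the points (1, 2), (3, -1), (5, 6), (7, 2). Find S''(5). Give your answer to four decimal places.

Put M_i = S'' at the i-th knot. Here h = (2, 2, 2) and Δ = (-3/2, 7/2, -2), so the interior equations h_(i-1)·M_(i-1) + 2(h_(i-1)+h_i)·M_i + h_i·M_(i+1) = 6(Δ_i − Δ_(i-1)) read
  2·M_0 + 8·M_1 + 2·M_2 = 6(Δ_1 - Δ_0) = 30
  2·M_1 + 8·M_2 + 2·M_3 = 6(Δ_2 - Δ_1) = -33
Natural end conditions: M_0 = M_3 = 0.
Solving: M_0 = 0, M_1 = 51/10, M_2 = -27/5, M_3 = 0.

-5.4000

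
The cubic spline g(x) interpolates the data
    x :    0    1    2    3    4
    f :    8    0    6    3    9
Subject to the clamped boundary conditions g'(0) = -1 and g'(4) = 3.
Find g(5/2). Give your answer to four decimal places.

4.7031

With m_i denoting the second derivative at x_i, h_i = 1, 1, 1, 1, and Δ_i = (y_(i+1) − y_i)/h_i = -8, 6, -3, 6:
  1·m_0 + 4·m_1 + 1·m_2 = 6(Δ_1 - Δ_0) = 84
  1·m_1 + 4·m_2 + 1·m_3 = 6(Δ_2 - Δ_1) = -54
  1·m_2 + 4·m_3 + 1·m_4 = 6(Δ_3 - Δ_2) = 54
Clamped end conditions give two more equations: 2h_0·m_0 + h_0·m_1 = 6(Δ_0 - g'(0)) = -42 and h_3·m_3 + 2h_3·m_4 = 6(g'(4) - Δ_3) = -18.
Hence m_0 = -161/4, m_1 = 77/2, m_2 = -119/4, m_3 = 53/2, m_4 = -89/4.
On [2, 3], g(x) = 6 + 5/2·(x - 2) - 119/8·(x - 2)² + 75/8·(x - 2)³.
With (x - 2) = 1/2: g(5/2) = 301/64.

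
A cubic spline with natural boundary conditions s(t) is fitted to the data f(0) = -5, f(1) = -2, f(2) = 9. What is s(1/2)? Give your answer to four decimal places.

Write m_i for s''(x_i). With h_i = 1, 1 and divided differences Δ_i = 3, 11, the continuity of s' gives the tridiagonal system
  1·m_0 + 4·m_1 + 1·m_2 = 6(Δ_1 - Δ_0) = 48
Natural end conditions: m_0 = m_2 = 0.
Forward elimination and back-substitution give m_0 = 0, m_1 = 12, m_2 = 0.
On [0, 1], s(t) = -5 + 1·t + 0·t² + 2·t³.
With t = 1/2: s(1/2) = -17/4.

-4.2500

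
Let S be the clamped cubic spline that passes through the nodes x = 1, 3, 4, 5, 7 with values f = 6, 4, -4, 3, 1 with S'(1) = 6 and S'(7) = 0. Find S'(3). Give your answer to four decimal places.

-9.5000

Let M_i = S''(x_i). Step sizes h_i = 2, 1, 1, 2; slopes of the chords Δ_i = (y_(i+1) - y_i)/h_i = -1, -8, 7, -1.
  2·M_0 + 6·M_1 + 1·M_2 = 6(Δ_1 - Δ_0) = -42
  1·M_1 + 4·M_2 + 1·M_3 = 6(Δ_2 - Δ_1) = 90
  1·M_2 + 6·M_3 + 2·M_4 = 6(Δ_3 - Δ_2) = -48
Clamped end conditions give two more equations: 2h_0·M_0 + h_0·M_1 = 6(Δ_0 - S'(1)) = -42 and h_3·M_3 + 2h_3·M_4 = 6(S'(7) - Δ_3) = 6.
Forward elimination and back-substitution give M_0 = -11/2, M_1 = -10, M_2 = 29, M_3 = -16, M_4 = 19/2.
On [3, 4], S'(x) = b_1 + 2c_1·(x - 3) + 3d_1·(x - 3)² with b_1 = Δ_1 - h_1(2M_1 + M_2)/6 = -19/2, c_1 = M_1/2 = -5, d_1 = (M_2 - M_1)/(6h_1) = 13/2. So S'(3) = -19/2.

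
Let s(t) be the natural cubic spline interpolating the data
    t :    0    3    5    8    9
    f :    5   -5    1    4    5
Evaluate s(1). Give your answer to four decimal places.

With M_i denoting the second derivative at x_i, h_i = 3, 2, 3, 1, and Δ_i = (y_(i+1) − y_i)/h_i = -10/3, 3, 1, 1:
  3·M_0 + 10·M_1 + 2·M_2 = 6(Δ_1 - Δ_0) = 38
  2·M_1 + 10·M_2 + 3·M_3 = 6(Δ_2 - Δ_1) = -12
  3·M_2 + 8·M_3 + 1·M_4 = 6(Δ_3 - Δ_2) = 0
Natural end conditions: M_0 = M_4 = 0.
Solving: M_0 = 0, M_1 = 1445/339, M_2 = -784/339, M_3 = 98/113, M_4 = 0.
On [0, 3], s(t) = 5 - 1235/226·t + 0·t² + 1445/6102·t³.
With t = 1: s(1) = -695/3051.

-0.2278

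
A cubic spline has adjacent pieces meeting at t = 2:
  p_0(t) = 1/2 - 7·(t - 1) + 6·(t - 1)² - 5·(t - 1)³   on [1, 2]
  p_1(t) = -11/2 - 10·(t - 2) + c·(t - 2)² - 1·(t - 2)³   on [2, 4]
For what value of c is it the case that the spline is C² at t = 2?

-9

p_0''(t) = 12 - 30·(t - 1), so p_0''(2) = -18. On the right, p_1''(2) = 2c, so c = -9.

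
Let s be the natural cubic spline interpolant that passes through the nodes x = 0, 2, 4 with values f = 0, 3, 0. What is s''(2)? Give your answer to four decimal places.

With σ_i denoting the second derivative at x_i, h_i = 2, 2, and Δ_i = (y_(i+1) − y_i)/h_i = 3/2, -3/2:
  2·σ_0 + 8·σ_1 + 2·σ_2 = 6(Δ_1 - Δ_0) = -18
Natural end conditions: σ_0 = σ_2 = 0.
Forward elimination and back-substitution give σ_0 = 0, σ_1 = -9/4, σ_2 = 0.

-2.2500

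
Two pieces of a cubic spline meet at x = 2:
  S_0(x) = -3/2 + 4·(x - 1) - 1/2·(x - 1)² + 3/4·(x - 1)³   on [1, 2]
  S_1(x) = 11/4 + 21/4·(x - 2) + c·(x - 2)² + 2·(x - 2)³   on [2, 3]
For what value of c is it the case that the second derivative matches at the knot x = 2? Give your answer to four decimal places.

S_0''(x) = -1 + 9/2·(x - 1), so S_0''(2) = 7/2. On the right, S_1''(2) = 2c, so c = 7/4.

1.7500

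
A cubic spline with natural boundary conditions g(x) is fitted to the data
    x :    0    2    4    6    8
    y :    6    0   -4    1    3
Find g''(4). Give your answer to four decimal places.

With m_i denoting the second derivative at x_i, h_i = 2, 2, 2, 2, and Δ_i = (y_(i+1) − y_i)/h_i = -3, -2, 5/2, 1:
  2·m_0 + 8·m_1 + 2·m_2 = 6(Δ_1 - Δ_0) = 6
  2·m_1 + 8·m_2 + 2·m_3 = 6(Δ_2 - Δ_1) = 27
  2·m_2 + 8·m_3 + 2·m_4 = 6(Δ_3 - Δ_2) = -9
Natural end conditions: m_0 = m_4 = 0.
Forward elimination and back-substitution give m_0 = 0, m_1 = -27/112, m_2 = 111/28, m_3 = -237/112, m_4 = 0.

3.9643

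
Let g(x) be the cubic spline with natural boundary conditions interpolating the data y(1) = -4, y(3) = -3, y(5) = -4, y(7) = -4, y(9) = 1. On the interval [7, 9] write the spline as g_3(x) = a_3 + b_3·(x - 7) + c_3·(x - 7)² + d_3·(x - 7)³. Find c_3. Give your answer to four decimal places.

Write σ_i for g''(x_i). With h_i = 2, 2, 2, 2 and divided differences Δ_i = 1/2, -1/2, 0, 5/2, the continuity of g' gives the tridiagonal system
  2·σ_0 + 8·σ_1 + 2·σ_2 = 6(Δ_1 - Δ_0) = -6
  2·σ_1 + 8·σ_2 + 2·σ_3 = 6(Δ_2 - Δ_1) = 3
  2·σ_2 + 8·σ_3 + 2·σ_4 = 6(Δ_3 - Δ_2) = 15
Natural end conditions: σ_0 = σ_4 = 0.
Solving: σ_0 = 0, σ_1 = -87/112, σ_2 = 3/28, σ_3 = 207/112, σ_4 = 0.
On [7, 9], with g_3(x) = a_3 + b_3·(x - 7) + c_3·(x - 7)² + d_3·(x - 7)³: c_3 = σ_3/2 = 207/224, d_3 = (σ_4 - σ_3)/(6h_3) = -69/448, b_3 = Δ_3 - h_3(2σ_3 + σ_4)/6 = 71/56.

0.9241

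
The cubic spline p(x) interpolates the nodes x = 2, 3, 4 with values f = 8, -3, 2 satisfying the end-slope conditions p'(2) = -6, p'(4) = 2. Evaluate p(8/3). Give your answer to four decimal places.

-0.0741

Put σ_i = p'' at the i-th knot. Here h = (1, 1) and Δ = (-11, 5), so the interior equations h_(i-1)·σ_(i-1) + 2(h_(i-1)+h_i)·σ_i + h_i·σ_(i+1) = 6(Δ_i − Δ_(i-1)) read
  1·σ_0 + 4·σ_1 + 1·σ_2 = 6(Δ_1 - Δ_0) = 96
Clamped end conditions give two more equations: 2h_0·σ_0 + h_0·σ_1 = 6(Δ_0 - p'(2)) = -30 and h_1·σ_1 + 2h_1·σ_2 = 6(p'(4) - Δ_1) = -18.
Solving the tridiagonal system: σ_0 = -35, σ_1 = 40, σ_2 = -29.
On [2, 3], p(x) = 8 - 6·(x - 2) - 35/2·(x - 2)² + 25/2·(x - 2)³.
With (x - 2) = 2/3: p(8/3) = -2/27.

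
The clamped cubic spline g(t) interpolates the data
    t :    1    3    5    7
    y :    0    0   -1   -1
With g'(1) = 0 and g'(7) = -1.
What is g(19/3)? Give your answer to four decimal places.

Put M_i = g'' at the i-th knot. Here h = (2, 2, 2) and Δ = (0, -1/2, 0), so the interior equations h_(i-1)·M_(i-1) + 2(h_(i-1)+h_i)·M_i + h_i·M_(i+1) = 6(Δ_i − Δ_(i-1)) read
  2·M_0 + 8·M_1 + 2·M_2 = 6(Δ_1 - Δ_0) = -3
  2·M_1 + 8·M_2 + 2·M_3 = 6(Δ_2 - Δ_1) = 3
Clamped end conditions give two more equations: 2h_0·M_0 + h_0·M_1 = 6(Δ_0 - g'(1)) = 0 and h_2·M_2 + 2h_2·M_3 = 6(g'(7) - Δ_2) = -6.
Solving: M_0 = 11/30, M_1 = -11/15, M_2 = 16/15, M_3 = -61/30.
On [5, 7], g(t) = -1 - 1/30·(t - 5) + 8/15·(t - 5)² - 31/120·(t - 5)³.
With (t - 5) = 4/3: g(19/3) = -287/405.

-0.7086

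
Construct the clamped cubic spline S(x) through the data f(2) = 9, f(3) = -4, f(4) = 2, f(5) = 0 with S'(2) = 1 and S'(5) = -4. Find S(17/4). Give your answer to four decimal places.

Write M_i for S''(x_i). With h_i = 1, 1, 1 and divided differences Δ_i = -13, 6, -2, the continuity of S' gives the tridiagonal system
  1·M_0 + 4·M_1 + 1·M_2 = 6(Δ_1 - Δ_0) = 114
  1·M_1 + 4·M_2 + 1·M_3 = 6(Δ_2 - Δ_1) = -48
Clamped end conditions give two more equations: 2h_0·M_0 + h_0·M_1 = 6(Δ_0 - S'(2)) = -84 and h_2·M_2 + 2h_2·M_3 = 6(S'(5) - Δ_2) = -12.
Solving the tridiagonal system: M_0 = -1022/15, M_1 = 784/15, M_2 = -404/15, M_3 = 112/15.
On [4, 5], S(x) = 2 + 86/15·(x - 4) - 202/15·(x - 4)² + 86/15·(x - 4)³.
With (x - 4) = 1/4: S(17/4) = 429/160.

2.6813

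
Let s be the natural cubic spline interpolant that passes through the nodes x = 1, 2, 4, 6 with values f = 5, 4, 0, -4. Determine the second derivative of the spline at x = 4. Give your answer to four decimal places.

Let m_i = s''(x_i). Step sizes h_i = 1, 2, 2; slopes of the chords Δ_i = (y_(i+1) - y_i)/h_i = -1, -2, -2.
  1·m_0 + 6·m_1 + 2·m_2 = 6(Δ_1 - Δ_0) = -6
  2·m_1 + 8·m_2 + 2·m_3 = 6(Δ_2 - Δ_1) = 0
Natural end conditions: m_0 = m_3 = 0.
Forward elimination and back-substitution give m_0 = 0, m_1 = -12/11, m_2 = 3/11, m_3 = 0.

0.2727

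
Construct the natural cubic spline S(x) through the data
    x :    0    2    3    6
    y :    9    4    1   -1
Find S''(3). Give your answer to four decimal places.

1.8511

Write m_i for S''(x_i). With h_i = 2, 1, 3 and divided differences Δ_i = -5/2, -3, -2/3, the continuity of S' gives the tridiagonal system
  2·m_0 + 6·m_1 + 1·m_2 = 6(Δ_1 - Δ_0) = -3
  1·m_1 + 8·m_2 + 3·m_3 = 6(Δ_2 - Δ_1) = 14
Natural end conditions: m_0 = m_3 = 0.
Solving: m_0 = 0, m_1 = -38/47, m_2 = 87/47, m_3 = 0.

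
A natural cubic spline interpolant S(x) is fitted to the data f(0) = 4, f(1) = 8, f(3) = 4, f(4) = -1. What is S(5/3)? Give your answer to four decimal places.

Let M_i = S''(x_i). Step sizes h_i = 1, 2, 1; slopes of the chords Δ_i = (y_(i+1) - y_i)/h_i = 4, -2, -5.
  1·M_0 + 6·M_1 + 2·M_2 = 6(Δ_1 - Δ_0) = -36
  2·M_1 + 6·M_2 + 1·M_3 = 6(Δ_2 - Δ_1) = -18
Natural end conditions: M_0 = M_3 = 0.
Solving the tridiagonal system: M_0 = 0, M_1 = -45/8, M_2 = -9/8, M_3 = 0.
On [1, 3], S(x) = 8 + 17/8·(x - 1) - 45/16·(x - 1)² + 3/8·(x - 1)³.
With (x - 1) = 2/3: S(5/3) = 149/18.

8.2778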